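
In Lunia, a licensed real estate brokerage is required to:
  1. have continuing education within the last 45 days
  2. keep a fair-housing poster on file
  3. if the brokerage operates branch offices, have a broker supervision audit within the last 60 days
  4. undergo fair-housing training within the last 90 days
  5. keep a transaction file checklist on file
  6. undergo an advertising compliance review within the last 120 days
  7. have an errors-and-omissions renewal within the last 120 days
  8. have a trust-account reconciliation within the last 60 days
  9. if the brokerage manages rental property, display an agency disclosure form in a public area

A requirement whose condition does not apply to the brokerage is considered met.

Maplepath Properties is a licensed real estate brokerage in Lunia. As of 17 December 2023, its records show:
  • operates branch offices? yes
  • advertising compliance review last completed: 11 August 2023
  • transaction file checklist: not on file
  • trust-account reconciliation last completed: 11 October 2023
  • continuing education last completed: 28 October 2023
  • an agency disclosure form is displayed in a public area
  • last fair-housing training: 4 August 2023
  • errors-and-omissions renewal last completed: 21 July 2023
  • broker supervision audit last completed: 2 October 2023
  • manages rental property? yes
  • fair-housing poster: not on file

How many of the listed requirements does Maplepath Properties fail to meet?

8

1. continuing education 50 days ago vs limit 45 → not met
2. fair-housing poster absent → not met
3. condition 'operates branch offices' holds; broker supervision audit 76 days ago vs limit 60 → not met
4. fair-housing training 135 days ago vs limit 90 → not met
5. transaction file checklist absent → not met
6. advertising compliance review 128 days ago vs limit 120 → not met
7. errors-and-omissions renewal 149 days ago vs limit 120 → not met
8. trust-account reconciliation 67 days ago vs limit 60 → not met
9. condition 'manages rental property' holds; agency disclosure form present → met
Not met: 8 of 9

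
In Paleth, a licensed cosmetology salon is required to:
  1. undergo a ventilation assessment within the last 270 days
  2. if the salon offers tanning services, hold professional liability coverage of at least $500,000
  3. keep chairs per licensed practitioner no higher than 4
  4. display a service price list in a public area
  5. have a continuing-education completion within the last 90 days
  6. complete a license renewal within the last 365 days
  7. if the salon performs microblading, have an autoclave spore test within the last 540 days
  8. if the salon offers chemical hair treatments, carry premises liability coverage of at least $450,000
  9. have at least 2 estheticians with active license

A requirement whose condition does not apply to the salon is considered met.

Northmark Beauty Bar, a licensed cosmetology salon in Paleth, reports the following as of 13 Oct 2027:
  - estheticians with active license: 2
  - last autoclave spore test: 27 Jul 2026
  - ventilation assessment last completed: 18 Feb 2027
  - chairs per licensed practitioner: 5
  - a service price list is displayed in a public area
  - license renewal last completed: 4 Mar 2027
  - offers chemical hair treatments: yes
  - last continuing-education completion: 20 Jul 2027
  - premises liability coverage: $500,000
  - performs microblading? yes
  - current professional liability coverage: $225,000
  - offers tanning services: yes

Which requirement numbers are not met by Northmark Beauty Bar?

2, 3

1. ventilation assessment 237 days ago vs limit 270 → met
2. condition 'offers tanning services' holds; professional liability coverage $225,000 < $500,000 → not met
3. chairs per licensed practitioner 5 > 4 → not met
4. service price list present → met
5. continuing-education completion 85 days ago vs limit 90 → met
6. license renewal 223 days ago vs limit 365 → met
7. condition 'performs microblading' holds; autoclave spore test 443 days ago vs limit 540 → met
8. condition 'offers chemical hair treatments' holds; premises liability coverage $500,000 ≥ $450,000 → met
9. estheticians with active license 2 ≥ 2 → met
Not met: 2, 3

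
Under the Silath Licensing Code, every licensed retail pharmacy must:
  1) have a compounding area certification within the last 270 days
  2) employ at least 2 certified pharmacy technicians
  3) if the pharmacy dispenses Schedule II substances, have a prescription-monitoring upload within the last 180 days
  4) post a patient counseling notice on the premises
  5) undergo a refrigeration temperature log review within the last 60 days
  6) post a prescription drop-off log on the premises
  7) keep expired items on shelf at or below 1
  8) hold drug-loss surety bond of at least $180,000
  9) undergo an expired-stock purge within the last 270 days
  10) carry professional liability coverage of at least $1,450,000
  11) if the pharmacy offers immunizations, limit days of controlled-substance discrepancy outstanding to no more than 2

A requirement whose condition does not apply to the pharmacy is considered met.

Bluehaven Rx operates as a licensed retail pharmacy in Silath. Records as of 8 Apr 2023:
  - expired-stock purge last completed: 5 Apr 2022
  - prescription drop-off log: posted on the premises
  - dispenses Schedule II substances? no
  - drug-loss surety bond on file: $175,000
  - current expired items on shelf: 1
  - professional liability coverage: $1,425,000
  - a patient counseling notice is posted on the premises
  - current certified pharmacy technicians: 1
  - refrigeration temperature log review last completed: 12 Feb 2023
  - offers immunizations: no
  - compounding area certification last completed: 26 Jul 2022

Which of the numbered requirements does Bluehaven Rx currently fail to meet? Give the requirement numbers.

2, 8, 9, 10

1. compounding area certification 256 days ago vs limit 270 → met
2. certified pharmacy technicians 1 < 2 → not met
3. condition 'dispenses Schedule II substances' does not hold → requirement n/a → met
4. patient counseling notice present → met
5. refrigeration temperature log review 55 days ago vs limit 60 → met
6. prescription drop-off log present → met
7. expired items on shelf 1 ≤ 1 → met
8. drug-loss surety bond $175,000 < $180,000 → not met
9. expired-stock purge 368 days ago vs limit 270 → not met
10. professional liability coverage $1,425,000 < $1,450,000 → not met
11. condition 'offers immunizations' does not hold → requirement n/a → met
Not met: 2, 8, 9, 10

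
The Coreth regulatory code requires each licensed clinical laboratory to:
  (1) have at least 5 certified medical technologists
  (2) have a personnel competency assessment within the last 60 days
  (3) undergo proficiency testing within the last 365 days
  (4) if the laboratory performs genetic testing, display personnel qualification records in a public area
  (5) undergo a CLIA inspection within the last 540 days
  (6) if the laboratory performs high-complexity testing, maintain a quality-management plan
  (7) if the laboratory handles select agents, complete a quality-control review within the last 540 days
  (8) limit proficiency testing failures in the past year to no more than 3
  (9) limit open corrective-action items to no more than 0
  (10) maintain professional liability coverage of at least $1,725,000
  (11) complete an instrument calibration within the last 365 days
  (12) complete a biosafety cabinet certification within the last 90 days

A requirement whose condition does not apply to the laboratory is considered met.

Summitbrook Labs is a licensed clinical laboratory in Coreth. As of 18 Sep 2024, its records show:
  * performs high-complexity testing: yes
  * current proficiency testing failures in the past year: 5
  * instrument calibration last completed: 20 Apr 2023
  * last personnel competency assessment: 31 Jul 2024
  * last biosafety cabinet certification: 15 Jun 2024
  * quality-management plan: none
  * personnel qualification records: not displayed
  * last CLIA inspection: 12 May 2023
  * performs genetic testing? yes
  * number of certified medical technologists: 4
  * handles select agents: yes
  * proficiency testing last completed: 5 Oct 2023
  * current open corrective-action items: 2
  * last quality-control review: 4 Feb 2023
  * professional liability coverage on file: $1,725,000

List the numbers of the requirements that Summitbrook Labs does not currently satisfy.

1. certified medical technologists 4 < 5 → not met
2. personnel competency assessment 49 days ago vs limit 60 → met
3. proficiency testing 349 days ago vs limit 365 → met
4. condition 'performs genetic testing' holds; personnel qualification records absent → not met
5. CLIA inspection 495 days ago vs limit 540 → met
6. condition 'performs high-complexity testing' holds; quality-management plan absent → not met
7. condition 'handles select agents' holds; quality-control review 592 days ago vs limit 540 → not met
8. proficiency testing failures in the past year 5 > 3 → not met
9. open corrective-action items 2 > 0 → not met
10. professional liability coverage $1,725,000 ≥ $1,725,000 → met
11. instrument calibration 517 days ago vs limit 365 → not met
12. biosafety cabinet certification 95 days ago vs limit 90 → not met
Not met: 1, 4, 6, 7, 8, 9, 11, 12

1, 4, 6, 7, 8, 9, 11, 12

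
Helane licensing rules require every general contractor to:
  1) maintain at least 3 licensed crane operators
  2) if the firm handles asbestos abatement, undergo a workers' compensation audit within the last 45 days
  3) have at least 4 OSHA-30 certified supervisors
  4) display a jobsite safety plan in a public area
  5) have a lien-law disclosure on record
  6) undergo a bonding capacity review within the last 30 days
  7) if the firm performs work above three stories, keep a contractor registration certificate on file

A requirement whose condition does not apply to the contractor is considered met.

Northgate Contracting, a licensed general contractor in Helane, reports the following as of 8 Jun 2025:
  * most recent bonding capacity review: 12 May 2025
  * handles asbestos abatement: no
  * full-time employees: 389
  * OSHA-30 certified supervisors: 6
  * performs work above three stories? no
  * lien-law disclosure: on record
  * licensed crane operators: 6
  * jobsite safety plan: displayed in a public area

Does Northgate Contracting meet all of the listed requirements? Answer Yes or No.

1. licensed crane operators 6 ≥ 3 → met
2. condition 'handles asbestos abatement' does not hold → requirement n/a → met
3. OSHA-30 certified supervisors 6 ≥ 4 → met
4. jobsite safety plan present → met
5. lien-law disclosure present → met
6. bonding capacity review 27 days ago vs limit 30 → met
7. condition 'performs work above three stories' does not hold → requirement n/a → met
All met.

Yes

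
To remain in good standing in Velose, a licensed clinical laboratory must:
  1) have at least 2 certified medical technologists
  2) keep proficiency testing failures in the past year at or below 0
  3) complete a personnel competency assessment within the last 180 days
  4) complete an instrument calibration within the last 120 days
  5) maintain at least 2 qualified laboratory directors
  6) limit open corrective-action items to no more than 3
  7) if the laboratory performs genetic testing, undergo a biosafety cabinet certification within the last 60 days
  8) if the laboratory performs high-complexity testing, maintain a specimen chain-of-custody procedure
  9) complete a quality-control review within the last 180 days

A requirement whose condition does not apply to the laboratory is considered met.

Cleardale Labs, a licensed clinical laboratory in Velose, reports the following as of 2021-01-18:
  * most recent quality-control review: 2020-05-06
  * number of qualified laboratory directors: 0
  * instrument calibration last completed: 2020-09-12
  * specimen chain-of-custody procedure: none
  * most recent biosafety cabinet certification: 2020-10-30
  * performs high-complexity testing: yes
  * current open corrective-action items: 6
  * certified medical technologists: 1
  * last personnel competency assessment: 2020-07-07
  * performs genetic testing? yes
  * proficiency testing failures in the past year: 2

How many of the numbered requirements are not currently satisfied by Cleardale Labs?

9

1. certified medical technologists 1 < 2 → not met
2. proficiency testing failures in the past year 2 > 0 → not met
3. personnel competency assessment 195 days ago vs limit 180 → not met
4. instrument calibration 128 days ago vs limit 120 → not met
5. qualified laboratory directors 0 < 2 → not met
6. open corrective-action items 6 > 3 → not met
7. condition 'performs genetic testing' holds; biosafety cabinet certification 80 days ago vs limit 60 → not met
8. condition 'performs high-complexity testing' holds; specimen chain-of-custody procedure absent → not met
9. quality-control review 257 days ago vs limit 180 → not met
Not met: 9 of 9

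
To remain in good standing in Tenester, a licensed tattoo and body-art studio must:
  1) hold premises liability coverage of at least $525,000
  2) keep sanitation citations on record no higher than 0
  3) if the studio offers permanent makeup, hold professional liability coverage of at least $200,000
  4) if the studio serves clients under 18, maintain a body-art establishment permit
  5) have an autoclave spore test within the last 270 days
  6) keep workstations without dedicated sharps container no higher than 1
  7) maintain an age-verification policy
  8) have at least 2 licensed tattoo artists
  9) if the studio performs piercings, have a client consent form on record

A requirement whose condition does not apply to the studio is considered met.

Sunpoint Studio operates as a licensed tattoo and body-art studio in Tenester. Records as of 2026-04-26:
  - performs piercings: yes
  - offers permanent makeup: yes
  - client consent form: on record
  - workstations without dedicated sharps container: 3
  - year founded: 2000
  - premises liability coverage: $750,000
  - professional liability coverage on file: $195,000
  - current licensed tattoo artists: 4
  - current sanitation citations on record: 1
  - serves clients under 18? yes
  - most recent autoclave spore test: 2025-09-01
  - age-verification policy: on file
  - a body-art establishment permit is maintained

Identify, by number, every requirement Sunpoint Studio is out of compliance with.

1. premises liability coverage $750,000 ≥ $525,000 → met
2. sanitation citations on record 1 > 0 → not met
3. condition 'offers permanent makeup' holds; professional liability coverage $195,000 < $200,000 → not met
4. condition 'serves clients under 18' holds; body-art establishment permit present → met
5. autoclave spore test 237 days ago vs limit 270 → met
6. workstations without dedicated sharps container 3 > 1 → not met
7. age-verification policy present → met
8. licensed tattoo artists 4 ≥ 2 → met
9. condition 'performs piercings' holds; client consent form present → met
Not met: 2, 3, 6

2, 3, 6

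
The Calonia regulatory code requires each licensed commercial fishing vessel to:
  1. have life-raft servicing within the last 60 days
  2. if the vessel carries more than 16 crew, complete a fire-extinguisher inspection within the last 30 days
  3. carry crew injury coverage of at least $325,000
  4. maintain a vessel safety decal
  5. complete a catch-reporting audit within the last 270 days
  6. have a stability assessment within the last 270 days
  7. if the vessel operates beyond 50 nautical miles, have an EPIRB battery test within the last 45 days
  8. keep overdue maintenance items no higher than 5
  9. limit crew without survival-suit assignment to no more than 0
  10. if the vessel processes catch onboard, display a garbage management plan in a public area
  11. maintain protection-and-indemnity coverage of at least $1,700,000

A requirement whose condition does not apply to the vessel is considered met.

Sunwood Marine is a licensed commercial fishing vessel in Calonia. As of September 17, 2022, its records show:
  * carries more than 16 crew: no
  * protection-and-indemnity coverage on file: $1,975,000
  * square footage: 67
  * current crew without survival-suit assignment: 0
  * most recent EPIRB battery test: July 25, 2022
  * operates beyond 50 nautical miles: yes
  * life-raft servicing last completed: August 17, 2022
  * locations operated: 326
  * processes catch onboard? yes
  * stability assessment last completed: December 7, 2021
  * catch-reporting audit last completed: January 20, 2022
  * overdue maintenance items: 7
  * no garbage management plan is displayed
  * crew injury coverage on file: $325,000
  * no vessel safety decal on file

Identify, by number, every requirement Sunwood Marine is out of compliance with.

1. life-raft servicing 31 days ago vs limit 60 → met
2. condition 'carries more than 16 crew' does not hold → requirement n/a → met
3. crew injury coverage $325,000 ≥ $325,000 → met
4. vessel safety decal absent → not met
5. catch-reporting audit 240 days ago vs limit 270 → met
6. stability assessment 284 days ago vs limit 270 → not met
7. condition 'operates beyond 50 nautical miles' holds; EPIRB battery test 54 days ago vs limit 45 → not met
8. overdue maintenance items 7 > 5 → not met
9. crew without survival-suit assignment 0 ≤ 0 → met
10. condition 'processes catch onboard' holds; garbage management plan absent → not met
11. protection-and-indemnity coverage $1,975,000 ≥ $1,700,000 → met
Not met: 4, 6, 7, 8, 10

4, 6, 7, 8, 10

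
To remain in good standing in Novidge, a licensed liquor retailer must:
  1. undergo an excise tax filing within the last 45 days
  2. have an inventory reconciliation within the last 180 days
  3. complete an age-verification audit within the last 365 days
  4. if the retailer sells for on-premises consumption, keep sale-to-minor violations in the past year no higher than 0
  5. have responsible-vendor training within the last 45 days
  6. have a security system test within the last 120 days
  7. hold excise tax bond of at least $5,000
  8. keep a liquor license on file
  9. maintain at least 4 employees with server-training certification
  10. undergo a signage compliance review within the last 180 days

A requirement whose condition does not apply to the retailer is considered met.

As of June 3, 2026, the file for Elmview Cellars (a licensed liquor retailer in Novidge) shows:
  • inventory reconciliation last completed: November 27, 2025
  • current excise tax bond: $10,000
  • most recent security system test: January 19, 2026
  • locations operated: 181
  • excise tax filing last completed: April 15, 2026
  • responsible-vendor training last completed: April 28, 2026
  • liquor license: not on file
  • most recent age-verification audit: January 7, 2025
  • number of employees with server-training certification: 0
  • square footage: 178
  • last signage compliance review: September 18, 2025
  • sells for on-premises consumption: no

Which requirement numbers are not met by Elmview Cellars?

1, 2, 3, 6, 8, 9, 10

1. excise tax filing 49 days ago vs limit 45 → not met
2. inventory reconciliation 188 days ago vs limit 180 → not met
3. age-verification audit 512 days ago vs limit 365 → not met
4. condition 'sells for on-premises consumption' does not hold → requirement n/a → met
5. responsible-vendor training 36 days ago vs limit 45 → met
6. security system test 135 days ago vs limit 120 → not met
7. excise tax bond $10,000 ≥ $5,000 → met
8. liquor license absent → not met
9. employees with server-training certification 0 < 4 → not met
10. signage compliance review 258 days ago vs limit 180 → not met
Not met: 1, 2, 3, 6, 8, 9, 10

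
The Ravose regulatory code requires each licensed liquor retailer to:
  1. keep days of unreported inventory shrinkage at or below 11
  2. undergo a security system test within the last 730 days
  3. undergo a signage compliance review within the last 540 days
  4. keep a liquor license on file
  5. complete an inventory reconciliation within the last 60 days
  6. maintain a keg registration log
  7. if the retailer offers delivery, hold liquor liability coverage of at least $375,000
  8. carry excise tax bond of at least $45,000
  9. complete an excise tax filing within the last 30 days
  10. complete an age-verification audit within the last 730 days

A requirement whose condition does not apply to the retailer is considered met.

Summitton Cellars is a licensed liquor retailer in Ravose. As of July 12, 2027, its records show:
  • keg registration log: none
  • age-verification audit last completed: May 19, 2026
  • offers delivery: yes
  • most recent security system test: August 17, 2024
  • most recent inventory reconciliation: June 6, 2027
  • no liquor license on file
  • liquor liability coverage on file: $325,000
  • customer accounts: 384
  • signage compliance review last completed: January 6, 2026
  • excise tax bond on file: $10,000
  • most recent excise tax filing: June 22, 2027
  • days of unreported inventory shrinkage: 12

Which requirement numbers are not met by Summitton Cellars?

1. days of unreported inventory shrinkage 12 > 11 → not met
2. security system test 1059 days ago vs limit 730 → not met
3. signage compliance review 552 days ago vs limit 540 → not met
4. liquor license absent → not met
5. inventory reconciliation 36 days ago vs limit 60 → met
6. keg registration log absent → not met
7. condition 'offers delivery' holds; liquor liability coverage $325,000 < $375,000 → not met
8. excise tax bond $10,000 < $45,000 → not met
9. excise tax filing 20 days ago vs limit 30 → met
10. age-verification audit 419 days ago vs limit 730 → met
Not met: 1, 2, 3, 4, 6, 7, 8

1, 2, 3, 4, 6, 7, 8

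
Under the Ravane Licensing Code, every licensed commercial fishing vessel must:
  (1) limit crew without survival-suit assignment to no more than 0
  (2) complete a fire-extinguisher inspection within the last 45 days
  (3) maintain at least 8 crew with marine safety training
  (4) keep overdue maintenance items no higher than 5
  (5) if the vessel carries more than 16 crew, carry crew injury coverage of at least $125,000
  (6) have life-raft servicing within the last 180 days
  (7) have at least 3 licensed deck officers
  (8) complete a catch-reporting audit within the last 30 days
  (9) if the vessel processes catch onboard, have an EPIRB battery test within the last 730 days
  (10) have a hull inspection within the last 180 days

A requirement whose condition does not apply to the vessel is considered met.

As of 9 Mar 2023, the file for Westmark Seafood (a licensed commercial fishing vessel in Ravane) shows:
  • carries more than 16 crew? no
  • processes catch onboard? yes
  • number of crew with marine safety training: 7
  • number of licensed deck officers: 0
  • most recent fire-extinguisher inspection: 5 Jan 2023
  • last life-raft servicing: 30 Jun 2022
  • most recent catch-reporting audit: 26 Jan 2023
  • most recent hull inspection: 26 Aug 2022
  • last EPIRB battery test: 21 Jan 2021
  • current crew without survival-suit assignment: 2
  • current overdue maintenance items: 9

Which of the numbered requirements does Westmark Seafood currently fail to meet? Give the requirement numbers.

1. crew without survival-suit assignment 2 > 0 → not met
2. fire-extinguisher inspection 63 days ago vs limit 45 → not met
3. crew with marine safety training 7 < 8 → not met
4. overdue maintenance items 9 > 5 → not met
5. condition 'carries more than 16 crew' does not hold → requirement n/a → met
6. life-raft servicing 252 days ago vs limit 180 → not met
7. licensed deck officers 0 < 3 → not met
8. catch-reporting audit 42 days ago vs limit 30 → not met
9. condition 'processes catch onboard' holds; EPIRB battery test 777 days ago vs limit 730 → not met
10. hull inspection 195 days ago vs limit 180 → not met
Not met: 1, 2, 3, 4, 6, 7, 8, 9, 10

1, 2, 3, 4, 6, 7, 8, 9, 10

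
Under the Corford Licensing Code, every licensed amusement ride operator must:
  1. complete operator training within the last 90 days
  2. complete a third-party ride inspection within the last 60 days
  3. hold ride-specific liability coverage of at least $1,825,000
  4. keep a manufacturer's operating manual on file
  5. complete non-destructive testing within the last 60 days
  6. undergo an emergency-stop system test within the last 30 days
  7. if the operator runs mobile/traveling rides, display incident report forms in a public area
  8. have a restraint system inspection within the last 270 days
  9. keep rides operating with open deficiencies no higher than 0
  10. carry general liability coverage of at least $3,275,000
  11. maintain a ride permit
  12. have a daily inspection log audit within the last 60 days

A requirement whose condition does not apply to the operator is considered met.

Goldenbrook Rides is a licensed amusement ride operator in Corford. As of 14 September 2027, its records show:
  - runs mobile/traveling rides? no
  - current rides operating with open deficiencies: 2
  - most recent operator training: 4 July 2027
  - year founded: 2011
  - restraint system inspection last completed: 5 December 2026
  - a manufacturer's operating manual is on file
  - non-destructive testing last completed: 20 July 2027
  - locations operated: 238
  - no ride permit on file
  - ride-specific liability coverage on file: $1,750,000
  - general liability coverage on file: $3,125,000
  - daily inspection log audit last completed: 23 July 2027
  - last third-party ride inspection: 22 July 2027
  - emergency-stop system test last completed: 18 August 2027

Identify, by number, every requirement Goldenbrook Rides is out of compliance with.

3, 8, 9, 10, 11

1. operator training 72 days ago vs limit 90 → met
2. third-party ride inspection 54 days ago vs limit 60 → met
3. ride-specific liability coverage $1,750,000 < $1,825,000 → not met
4. manufacturer's operating manual present → met
5. non-destructive testing 56 days ago vs limit 60 → met
6. emergency-stop system test 27 days ago vs limit 30 → met
7. condition 'runs mobile/traveling rides' does not hold → requirement n/a → met
8. restraint system inspection 283 days ago vs limit 270 → not met
9. rides operating with open deficiencies 2 > 0 → not met
10. general liability coverage $3,125,000 < $3,275,000 → not met
11. ride permit absent → not met
12. daily inspection log audit 53 days ago vs limit 60 → met
Not met: 3, 8, 9, 10, 11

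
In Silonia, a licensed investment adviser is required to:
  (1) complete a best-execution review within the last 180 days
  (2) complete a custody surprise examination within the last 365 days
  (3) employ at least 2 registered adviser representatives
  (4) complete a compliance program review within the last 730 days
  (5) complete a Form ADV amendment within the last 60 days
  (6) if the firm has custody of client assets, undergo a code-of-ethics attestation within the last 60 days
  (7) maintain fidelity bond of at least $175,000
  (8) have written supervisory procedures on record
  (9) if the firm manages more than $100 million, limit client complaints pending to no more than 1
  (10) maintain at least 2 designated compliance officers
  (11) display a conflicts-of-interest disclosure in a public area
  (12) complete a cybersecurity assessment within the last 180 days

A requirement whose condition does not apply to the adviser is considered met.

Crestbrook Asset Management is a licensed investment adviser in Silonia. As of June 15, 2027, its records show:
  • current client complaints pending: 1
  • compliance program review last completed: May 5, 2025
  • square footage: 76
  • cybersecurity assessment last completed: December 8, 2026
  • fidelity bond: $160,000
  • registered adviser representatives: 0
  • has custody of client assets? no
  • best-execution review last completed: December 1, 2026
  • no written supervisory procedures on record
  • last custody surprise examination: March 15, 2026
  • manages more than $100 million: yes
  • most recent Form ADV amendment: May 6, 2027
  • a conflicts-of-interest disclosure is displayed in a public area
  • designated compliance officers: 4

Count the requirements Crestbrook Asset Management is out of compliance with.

1. best-execution review 196 days ago vs limit 180 → not met
2. custody surprise examination 457 days ago vs limit 365 → not met
3. registered adviser representatives 0 < 2 → not met
4. compliance program review 771 days ago vs limit 730 → not met
5. Form ADV amendment 40 days ago vs limit 60 → met
6. condition 'has custody of client assets' does not hold → requirement n/a → met
7. fidelity bond $160,000 < $175,000 → not met
8. written supervisory procedures absent → not met
9. condition 'manages more than $100 million' holds; client complaints pending 1 ≤ 1 → met
10. designated compliance officers 4 ≥ 2 → met
11. conflicts-of-interest disclosure present → met
12. cybersecurity assessment 189 days ago vs limit 180 → not met
Not met: 7 of 12

7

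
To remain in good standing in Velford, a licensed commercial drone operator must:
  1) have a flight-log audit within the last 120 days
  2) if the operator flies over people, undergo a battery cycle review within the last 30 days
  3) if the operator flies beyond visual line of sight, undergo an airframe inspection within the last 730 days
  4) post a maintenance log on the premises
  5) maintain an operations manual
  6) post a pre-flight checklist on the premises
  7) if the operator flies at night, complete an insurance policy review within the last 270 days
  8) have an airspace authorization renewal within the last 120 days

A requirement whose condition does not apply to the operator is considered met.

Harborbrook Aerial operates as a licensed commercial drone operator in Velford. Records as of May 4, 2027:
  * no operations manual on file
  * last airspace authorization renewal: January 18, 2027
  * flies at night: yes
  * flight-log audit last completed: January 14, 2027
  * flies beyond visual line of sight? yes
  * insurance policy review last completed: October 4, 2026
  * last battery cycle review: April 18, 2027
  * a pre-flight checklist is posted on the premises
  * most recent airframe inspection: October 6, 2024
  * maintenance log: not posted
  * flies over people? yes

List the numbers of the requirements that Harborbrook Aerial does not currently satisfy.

3, 4, 5

1. flight-log audit 110 days ago vs limit 120 → met
2. condition 'flies over people' holds; battery cycle review 16 days ago vs limit 30 → met
3. condition 'flies beyond visual line of sight' holds; airframe inspection 940 days ago vs limit 730 → not met
4. maintenance log absent → not met
5. operations manual absent → not met
6. pre-flight checklist present → met
7. condition 'flies at night' holds; insurance policy review 212 days ago vs limit 270 → met
8. airspace authorization renewal 106 days ago vs limit 120 → met
Not met: 3, 4, 5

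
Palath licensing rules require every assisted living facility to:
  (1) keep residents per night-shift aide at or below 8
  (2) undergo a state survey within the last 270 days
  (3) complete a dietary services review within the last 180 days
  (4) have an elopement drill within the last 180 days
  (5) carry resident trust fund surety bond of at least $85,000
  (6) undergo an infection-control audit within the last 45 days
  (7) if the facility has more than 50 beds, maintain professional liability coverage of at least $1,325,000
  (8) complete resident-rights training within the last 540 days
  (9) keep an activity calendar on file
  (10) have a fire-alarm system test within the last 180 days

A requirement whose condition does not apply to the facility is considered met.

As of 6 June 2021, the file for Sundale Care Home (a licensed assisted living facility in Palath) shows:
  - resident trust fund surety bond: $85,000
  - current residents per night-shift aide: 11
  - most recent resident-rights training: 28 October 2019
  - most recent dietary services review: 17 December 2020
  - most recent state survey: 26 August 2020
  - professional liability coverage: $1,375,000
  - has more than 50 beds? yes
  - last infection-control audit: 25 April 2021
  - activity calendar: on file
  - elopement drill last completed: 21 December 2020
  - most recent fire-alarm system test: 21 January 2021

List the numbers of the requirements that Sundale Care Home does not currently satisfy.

1, 2, 8

1. residents per night-shift aide 11 > 8 → not met
2. state survey 284 days ago vs limit 270 → not met
3. dietary services review 171 days ago vs limit 180 → met
4. elopement drill 167 days ago vs limit 180 → met
5. resident trust fund surety bond $85,000 ≥ $85,000 → met
6. infection-control audit 42 days ago vs limit 45 → met
7. condition 'has more than 50 beds' holds; professional liability coverage $1,375,000 ≥ $1,325,000 → met
8. resident-rights training 587 days ago vs limit 540 → not met
9. activity calendar present → met
10. fire-alarm system test 136 days ago vs limit 180 → met
Not met: 1, 2, 8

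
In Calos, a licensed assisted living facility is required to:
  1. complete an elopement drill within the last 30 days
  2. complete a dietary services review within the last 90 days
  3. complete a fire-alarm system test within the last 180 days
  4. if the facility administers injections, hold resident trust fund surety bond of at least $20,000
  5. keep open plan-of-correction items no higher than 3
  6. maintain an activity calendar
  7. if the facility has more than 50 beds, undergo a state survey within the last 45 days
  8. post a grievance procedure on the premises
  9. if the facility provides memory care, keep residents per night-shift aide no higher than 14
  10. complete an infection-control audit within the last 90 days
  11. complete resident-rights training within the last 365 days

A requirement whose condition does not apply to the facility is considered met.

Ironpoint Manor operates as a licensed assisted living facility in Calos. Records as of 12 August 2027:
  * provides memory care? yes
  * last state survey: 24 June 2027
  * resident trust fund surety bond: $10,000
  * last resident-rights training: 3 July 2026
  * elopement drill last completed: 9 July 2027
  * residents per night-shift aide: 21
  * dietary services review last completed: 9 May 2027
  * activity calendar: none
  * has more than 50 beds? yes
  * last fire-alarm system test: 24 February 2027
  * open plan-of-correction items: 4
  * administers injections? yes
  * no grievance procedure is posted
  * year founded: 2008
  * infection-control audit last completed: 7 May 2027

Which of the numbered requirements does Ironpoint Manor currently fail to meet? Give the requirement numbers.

1. elopement drill 34 days ago vs limit 30 → not met
2. dietary services review 95 days ago vs limit 90 → not met
3. fire-alarm system test 169 days ago vs limit 180 → met
4. condition 'administers injections' holds; resident trust fund surety bond $10,000 < $20,000 → not met
5. open plan-of-correction items 4 > 3 → not met
6. activity calendar absent → not met
7. condition 'has more than 50 beds' holds; state survey 49 days ago vs limit 45 → not met
8. grievance procedure absent → not met
9. condition 'provides memory care' holds; residents per night-shift aide 21 > 14 → not met
10. infection-control audit 97 days ago vs limit 90 → not met
11. resident-rights training 405 days ago vs limit 365 → not met
Not met: 1, 2, 4, 5, 6, 7, 8, 9, 10, 11

1, 2, 4, 5, 6, 7, 8, 9, 10, 11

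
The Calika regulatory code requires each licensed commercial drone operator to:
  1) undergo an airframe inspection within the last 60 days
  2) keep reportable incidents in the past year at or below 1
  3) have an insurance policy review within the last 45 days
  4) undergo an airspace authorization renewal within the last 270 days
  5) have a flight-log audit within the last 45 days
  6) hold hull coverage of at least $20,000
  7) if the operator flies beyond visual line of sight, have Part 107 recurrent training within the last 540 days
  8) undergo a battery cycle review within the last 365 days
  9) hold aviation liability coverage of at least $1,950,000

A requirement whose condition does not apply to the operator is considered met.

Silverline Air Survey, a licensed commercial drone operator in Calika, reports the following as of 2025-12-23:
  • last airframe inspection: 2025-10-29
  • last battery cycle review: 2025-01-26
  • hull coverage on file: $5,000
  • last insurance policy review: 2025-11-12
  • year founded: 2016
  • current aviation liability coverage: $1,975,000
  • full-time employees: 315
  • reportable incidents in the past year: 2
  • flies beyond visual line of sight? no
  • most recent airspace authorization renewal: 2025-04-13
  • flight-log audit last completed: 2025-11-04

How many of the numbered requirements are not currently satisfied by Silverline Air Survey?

3

1. airframe inspection 55 days ago vs limit 60 → met
2. reportable incidents in the past year 2 > 1 → not met
3. insurance policy review 41 days ago vs limit 45 → met
4. airspace authorization renewal 254 days ago vs limit 270 → met
5. flight-log audit 49 days ago vs limit 45 → not met
6. hull coverage $5,000 < $20,000 → not met
7. condition 'flies beyond visual line of sight' does not hold → requirement n/a → met
8. battery cycle review 331 days ago vs limit 365 → met
9. aviation liability coverage $1,975,000 ≥ $1,950,000 → met
Not met: 3 of 9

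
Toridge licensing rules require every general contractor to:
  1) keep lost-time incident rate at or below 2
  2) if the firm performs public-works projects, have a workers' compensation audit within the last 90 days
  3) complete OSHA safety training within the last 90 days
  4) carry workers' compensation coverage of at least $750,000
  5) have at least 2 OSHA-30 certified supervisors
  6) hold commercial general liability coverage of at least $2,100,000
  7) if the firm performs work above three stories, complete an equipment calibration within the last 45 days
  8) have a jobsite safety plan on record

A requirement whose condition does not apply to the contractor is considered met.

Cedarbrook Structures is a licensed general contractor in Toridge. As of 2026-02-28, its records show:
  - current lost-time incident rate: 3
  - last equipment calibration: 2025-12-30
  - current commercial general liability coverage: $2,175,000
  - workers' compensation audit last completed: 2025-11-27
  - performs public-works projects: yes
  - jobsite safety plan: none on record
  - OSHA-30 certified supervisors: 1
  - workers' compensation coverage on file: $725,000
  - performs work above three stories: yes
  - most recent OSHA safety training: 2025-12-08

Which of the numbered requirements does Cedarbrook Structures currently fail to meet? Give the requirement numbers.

1. lost-time incident rate 3 > 2 → not met
2. condition 'performs public-works projects' holds; workers' compensation audit 93 days ago vs limit 90 → not met
3. OSHA safety training 82 days ago vs limit 90 → met
4. workers' compensation coverage $725,000 < $750,000 → not met
5. OSHA-30 certified supervisors 1 < 2 → not met
6. commercial general liability coverage $2,175,000 ≥ $2,100,000 → met
7. condition 'performs work above three stories' holds; equipment calibration 60 days ago vs limit 45 → not met
8. jobsite safety plan absent → not met
Not met: 1, 2, 4, 5, 7, 8

1, 2, 4, 5, 7, 8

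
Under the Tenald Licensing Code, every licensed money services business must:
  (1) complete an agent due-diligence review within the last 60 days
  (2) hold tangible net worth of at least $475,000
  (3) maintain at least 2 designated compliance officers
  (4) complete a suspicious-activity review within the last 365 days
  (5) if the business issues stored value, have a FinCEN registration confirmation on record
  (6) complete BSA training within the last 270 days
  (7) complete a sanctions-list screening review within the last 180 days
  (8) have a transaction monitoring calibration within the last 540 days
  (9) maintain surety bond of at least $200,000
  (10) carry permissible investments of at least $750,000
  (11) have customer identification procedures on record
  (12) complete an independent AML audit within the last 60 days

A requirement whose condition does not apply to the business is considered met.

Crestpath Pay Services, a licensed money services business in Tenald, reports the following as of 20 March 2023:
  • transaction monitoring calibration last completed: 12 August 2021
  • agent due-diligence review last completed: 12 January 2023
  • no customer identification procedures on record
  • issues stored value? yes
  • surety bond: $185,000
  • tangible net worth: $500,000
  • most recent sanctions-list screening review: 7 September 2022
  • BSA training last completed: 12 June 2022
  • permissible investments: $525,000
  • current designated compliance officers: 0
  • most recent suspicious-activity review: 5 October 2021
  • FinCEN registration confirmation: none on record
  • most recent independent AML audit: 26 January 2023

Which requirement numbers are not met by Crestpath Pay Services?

1. agent due-diligence review 67 days ago vs limit 60 → not met
2. tangible net worth $500,000 ≥ $475,000 → met
3. designated compliance officers 0 < 2 → not met
4. suspicious-activity review 531 days ago vs limit 365 → not met
5. condition 'issues stored value' holds; FinCEN registration confirmation absent → not met
6. BSA training 281 days ago vs limit 270 → not met
7. sanctions-list screening review 194 days ago vs limit 180 → not met
8. transaction monitoring calibration 585 days ago vs limit 540 → not met
9. surety bond $185,000 < $200,000 → not met
10. permissible investments $525,000 < $750,000 → not met
11. customer identification procedures absent → not met
12. independent AML audit 53 days ago vs limit 60 → met
Not met: 1, 3, 4, 5, 6, 7, 8, 9, 10, 11

1, 3, 4, 5, 6, 7, 8, 9, 10, 11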